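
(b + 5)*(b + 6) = b^2 + 11*b + 30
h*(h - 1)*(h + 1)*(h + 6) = h^4 + 6*h^3 - h^2 - 6*h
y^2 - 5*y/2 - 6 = (y - 4)*(y + 3/2)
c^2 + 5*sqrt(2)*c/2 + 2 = (c + sqrt(2)/2)*(c + 2*sqrt(2))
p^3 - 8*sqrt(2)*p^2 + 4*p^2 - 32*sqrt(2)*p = p*(p + 4)*(p - 8*sqrt(2))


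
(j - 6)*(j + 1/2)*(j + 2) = j^3 - 7*j^2/2 - 14*j - 6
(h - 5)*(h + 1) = h^2 - 4*h - 5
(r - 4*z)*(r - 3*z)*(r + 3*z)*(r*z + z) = r^4*z - 4*r^3*z^2 + r^3*z - 9*r^2*z^3 - 4*r^2*z^2 + 36*r*z^4 - 9*r*z^3 + 36*z^4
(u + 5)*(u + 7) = u^2 + 12*u + 35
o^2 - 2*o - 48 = (o - 8)*(o + 6)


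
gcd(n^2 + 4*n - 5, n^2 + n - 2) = n - 1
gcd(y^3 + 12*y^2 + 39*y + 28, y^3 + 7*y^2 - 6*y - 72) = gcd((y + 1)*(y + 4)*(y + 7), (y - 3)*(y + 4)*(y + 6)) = y + 4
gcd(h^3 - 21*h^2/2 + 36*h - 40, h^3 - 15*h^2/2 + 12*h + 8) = h^2 - 8*h + 16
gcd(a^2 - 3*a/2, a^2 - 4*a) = a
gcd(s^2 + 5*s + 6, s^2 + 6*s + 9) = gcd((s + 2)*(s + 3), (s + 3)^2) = s + 3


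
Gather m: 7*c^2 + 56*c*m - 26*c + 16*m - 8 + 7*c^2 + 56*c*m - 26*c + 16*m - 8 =14*c^2 - 52*c + m*(112*c + 32) - 16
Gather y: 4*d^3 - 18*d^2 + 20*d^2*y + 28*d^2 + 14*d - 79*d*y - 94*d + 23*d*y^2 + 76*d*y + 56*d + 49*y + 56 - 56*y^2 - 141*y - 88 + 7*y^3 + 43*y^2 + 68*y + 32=4*d^3 + 10*d^2 - 24*d + 7*y^3 + y^2*(23*d - 13) + y*(20*d^2 - 3*d - 24)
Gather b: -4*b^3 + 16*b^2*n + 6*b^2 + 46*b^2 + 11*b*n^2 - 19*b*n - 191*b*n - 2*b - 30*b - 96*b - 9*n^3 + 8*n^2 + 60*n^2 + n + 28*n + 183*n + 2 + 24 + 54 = -4*b^3 + b^2*(16*n + 52) + b*(11*n^2 - 210*n - 128) - 9*n^3 + 68*n^2 + 212*n + 80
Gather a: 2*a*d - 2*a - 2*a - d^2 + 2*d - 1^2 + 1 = a*(2*d - 4) - d^2 + 2*d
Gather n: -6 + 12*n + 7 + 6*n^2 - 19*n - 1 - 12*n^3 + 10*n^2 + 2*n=-12*n^3 + 16*n^2 - 5*n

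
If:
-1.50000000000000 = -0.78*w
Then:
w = 1.92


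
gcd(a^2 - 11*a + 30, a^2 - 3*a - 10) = a - 5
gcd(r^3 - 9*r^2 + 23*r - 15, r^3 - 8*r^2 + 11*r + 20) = r - 5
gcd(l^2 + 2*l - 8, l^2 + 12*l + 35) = 1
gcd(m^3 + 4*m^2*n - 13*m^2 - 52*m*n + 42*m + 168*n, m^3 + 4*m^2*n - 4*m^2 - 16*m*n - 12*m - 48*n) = m^2 + 4*m*n - 6*m - 24*n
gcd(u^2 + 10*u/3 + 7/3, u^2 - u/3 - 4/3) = u + 1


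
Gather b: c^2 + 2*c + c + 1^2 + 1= c^2 + 3*c + 2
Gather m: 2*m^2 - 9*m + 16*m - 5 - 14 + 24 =2*m^2 + 7*m + 5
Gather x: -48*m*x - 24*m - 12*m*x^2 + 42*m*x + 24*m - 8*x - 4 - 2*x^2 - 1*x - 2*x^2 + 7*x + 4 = x^2*(-12*m - 4) + x*(-6*m - 2)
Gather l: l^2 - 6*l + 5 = l^2 - 6*l + 5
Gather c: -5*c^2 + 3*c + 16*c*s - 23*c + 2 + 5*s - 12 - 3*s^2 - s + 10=-5*c^2 + c*(16*s - 20) - 3*s^2 + 4*s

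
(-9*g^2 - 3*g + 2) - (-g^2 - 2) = -8*g^2 - 3*g + 4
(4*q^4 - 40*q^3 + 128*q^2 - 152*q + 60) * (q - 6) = 4*q^5 - 64*q^4 + 368*q^3 - 920*q^2 + 972*q - 360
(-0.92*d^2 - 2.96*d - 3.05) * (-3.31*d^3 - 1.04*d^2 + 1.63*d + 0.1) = 3.0452*d^5 + 10.7544*d^4 + 11.6743*d^3 - 1.7448*d^2 - 5.2675*d - 0.305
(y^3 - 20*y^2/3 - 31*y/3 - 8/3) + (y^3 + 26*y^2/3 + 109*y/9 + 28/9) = 2*y^3 + 2*y^2 + 16*y/9 + 4/9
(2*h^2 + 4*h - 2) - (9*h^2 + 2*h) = -7*h^2 + 2*h - 2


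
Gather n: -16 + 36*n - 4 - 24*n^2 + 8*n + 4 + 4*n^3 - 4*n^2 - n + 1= 4*n^3 - 28*n^2 + 43*n - 15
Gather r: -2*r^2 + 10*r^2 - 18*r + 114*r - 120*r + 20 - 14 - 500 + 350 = 8*r^2 - 24*r - 144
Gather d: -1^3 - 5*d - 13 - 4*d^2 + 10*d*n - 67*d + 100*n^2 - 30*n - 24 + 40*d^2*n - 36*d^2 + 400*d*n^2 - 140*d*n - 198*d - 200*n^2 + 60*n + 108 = d^2*(40*n - 40) + d*(400*n^2 - 130*n - 270) - 100*n^2 + 30*n + 70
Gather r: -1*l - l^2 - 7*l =-l^2 - 8*l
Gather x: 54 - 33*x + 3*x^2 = 3*x^2 - 33*x + 54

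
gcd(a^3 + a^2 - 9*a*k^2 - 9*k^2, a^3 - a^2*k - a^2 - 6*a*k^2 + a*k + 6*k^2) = a - 3*k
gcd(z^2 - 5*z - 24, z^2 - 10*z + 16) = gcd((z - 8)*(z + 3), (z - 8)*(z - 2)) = z - 8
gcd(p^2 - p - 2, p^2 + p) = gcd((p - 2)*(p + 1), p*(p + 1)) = p + 1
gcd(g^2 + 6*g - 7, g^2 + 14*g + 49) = g + 7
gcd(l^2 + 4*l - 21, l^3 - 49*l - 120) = 1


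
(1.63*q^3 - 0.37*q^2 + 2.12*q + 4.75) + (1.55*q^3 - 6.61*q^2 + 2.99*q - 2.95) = 3.18*q^3 - 6.98*q^2 + 5.11*q + 1.8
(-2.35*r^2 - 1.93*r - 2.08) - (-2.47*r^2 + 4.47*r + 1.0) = 0.12*r^2 - 6.4*r - 3.08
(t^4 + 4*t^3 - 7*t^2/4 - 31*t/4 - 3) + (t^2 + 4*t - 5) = t^4 + 4*t^3 - 3*t^2/4 - 15*t/4 - 8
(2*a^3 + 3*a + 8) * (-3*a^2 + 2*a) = -6*a^5 + 4*a^4 - 9*a^3 - 18*a^2 + 16*a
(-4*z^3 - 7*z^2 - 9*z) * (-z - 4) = 4*z^4 + 23*z^3 + 37*z^2 + 36*z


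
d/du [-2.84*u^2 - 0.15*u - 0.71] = -5.68*u - 0.15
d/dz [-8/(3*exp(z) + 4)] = 24*exp(z)/(3*exp(z) + 4)^2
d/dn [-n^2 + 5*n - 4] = 5 - 2*n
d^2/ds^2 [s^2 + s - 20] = 2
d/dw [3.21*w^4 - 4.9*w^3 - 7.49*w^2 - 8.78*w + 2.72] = 12.84*w^3 - 14.7*w^2 - 14.98*w - 8.78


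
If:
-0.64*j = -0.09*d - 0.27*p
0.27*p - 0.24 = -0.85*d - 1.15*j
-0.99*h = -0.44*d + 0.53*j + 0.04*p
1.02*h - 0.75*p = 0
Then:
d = 0.19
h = 0.05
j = 0.06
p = 0.07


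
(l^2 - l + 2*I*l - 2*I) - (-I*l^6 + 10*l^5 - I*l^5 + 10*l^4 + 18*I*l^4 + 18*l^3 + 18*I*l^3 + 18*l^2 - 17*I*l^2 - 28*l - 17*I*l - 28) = I*l^6 - 10*l^5 + I*l^5 - 10*l^4 - 18*I*l^4 - 18*l^3 - 18*I*l^3 - 17*l^2 + 17*I*l^2 + 27*l + 19*I*l + 28 - 2*I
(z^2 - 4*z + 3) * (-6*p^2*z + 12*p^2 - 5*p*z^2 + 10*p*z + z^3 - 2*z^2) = -6*p^2*z^3 + 36*p^2*z^2 - 66*p^2*z + 36*p^2 - 5*p*z^4 + 30*p*z^3 - 55*p*z^2 + 30*p*z + z^5 - 6*z^4 + 11*z^3 - 6*z^2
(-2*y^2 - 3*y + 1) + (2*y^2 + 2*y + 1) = 2 - y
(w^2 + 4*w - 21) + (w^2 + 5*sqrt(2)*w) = 2*w^2 + 4*w + 5*sqrt(2)*w - 21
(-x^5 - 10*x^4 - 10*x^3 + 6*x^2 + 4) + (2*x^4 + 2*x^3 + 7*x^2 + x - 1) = -x^5 - 8*x^4 - 8*x^3 + 13*x^2 + x + 3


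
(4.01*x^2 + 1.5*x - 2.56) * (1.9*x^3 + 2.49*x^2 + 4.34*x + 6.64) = 7.619*x^5 + 12.8349*x^4 + 16.2744*x^3 + 26.762*x^2 - 1.1504*x - 16.9984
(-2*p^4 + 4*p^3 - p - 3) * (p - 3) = -2*p^5 + 10*p^4 - 12*p^3 - p^2 + 9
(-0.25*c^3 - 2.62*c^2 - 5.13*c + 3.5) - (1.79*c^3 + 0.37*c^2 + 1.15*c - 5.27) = -2.04*c^3 - 2.99*c^2 - 6.28*c + 8.77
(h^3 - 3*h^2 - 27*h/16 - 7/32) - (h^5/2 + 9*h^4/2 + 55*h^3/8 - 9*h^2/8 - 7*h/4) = -h^5/2 - 9*h^4/2 - 47*h^3/8 - 15*h^2/8 + h/16 - 7/32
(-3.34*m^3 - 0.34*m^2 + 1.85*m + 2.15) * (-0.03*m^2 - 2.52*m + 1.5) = 0.1002*m^5 + 8.427*m^4 - 4.2087*m^3 - 5.2365*m^2 - 2.643*m + 3.225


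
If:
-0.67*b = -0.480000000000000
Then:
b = 0.72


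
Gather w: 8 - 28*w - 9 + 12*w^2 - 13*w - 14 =12*w^2 - 41*w - 15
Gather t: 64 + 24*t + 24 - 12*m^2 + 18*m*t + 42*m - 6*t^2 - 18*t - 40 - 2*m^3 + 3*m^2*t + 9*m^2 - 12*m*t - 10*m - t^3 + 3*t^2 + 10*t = -2*m^3 - 3*m^2 + 32*m - t^3 - 3*t^2 + t*(3*m^2 + 6*m + 16) + 48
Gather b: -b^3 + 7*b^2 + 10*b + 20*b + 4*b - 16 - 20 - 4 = -b^3 + 7*b^2 + 34*b - 40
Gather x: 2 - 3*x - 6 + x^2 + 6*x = x^2 + 3*x - 4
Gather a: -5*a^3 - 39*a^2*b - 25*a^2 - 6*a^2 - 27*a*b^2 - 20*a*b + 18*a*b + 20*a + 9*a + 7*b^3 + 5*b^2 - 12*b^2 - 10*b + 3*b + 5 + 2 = -5*a^3 + a^2*(-39*b - 31) + a*(-27*b^2 - 2*b + 29) + 7*b^3 - 7*b^2 - 7*b + 7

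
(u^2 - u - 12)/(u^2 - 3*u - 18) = (u - 4)/(u - 6)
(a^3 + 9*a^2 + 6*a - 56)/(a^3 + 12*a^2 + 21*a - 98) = (a + 4)/(a + 7)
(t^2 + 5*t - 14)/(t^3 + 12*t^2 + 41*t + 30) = (t^2 + 5*t - 14)/(t^3 + 12*t^2 + 41*t + 30)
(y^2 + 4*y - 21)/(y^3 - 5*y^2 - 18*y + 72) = (y + 7)/(y^2 - 2*y - 24)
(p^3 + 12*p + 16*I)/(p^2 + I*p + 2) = (p^2 - 2*I*p + 8)/(p - I)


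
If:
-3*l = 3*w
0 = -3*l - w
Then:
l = 0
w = 0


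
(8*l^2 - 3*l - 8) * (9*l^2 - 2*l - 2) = 72*l^4 - 43*l^3 - 82*l^2 + 22*l + 16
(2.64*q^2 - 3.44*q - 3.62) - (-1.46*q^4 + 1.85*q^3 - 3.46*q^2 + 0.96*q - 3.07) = 1.46*q^4 - 1.85*q^3 + 6.1*q^2 - 4.4*q - 0.55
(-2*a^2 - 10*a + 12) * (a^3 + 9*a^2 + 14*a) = -2*a^5 - 28*a^4 - 106*a^3 - 32*a^2 + 168*a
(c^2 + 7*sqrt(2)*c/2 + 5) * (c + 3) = c^3 + 3*c^2 + 7*sqrt(2)*c^2/2 + 5*c + 21*sqrt(2)*c/2 + 15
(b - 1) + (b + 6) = 2*b + 5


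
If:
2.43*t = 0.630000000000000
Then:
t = 0.26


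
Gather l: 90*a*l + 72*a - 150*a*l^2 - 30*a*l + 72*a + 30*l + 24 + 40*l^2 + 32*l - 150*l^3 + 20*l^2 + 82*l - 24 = 144*a - 150*l^3 + l^2*(60 - 150*a) + l*(60*a + 144)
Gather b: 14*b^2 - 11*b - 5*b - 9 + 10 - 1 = 14*b^2 - 16*b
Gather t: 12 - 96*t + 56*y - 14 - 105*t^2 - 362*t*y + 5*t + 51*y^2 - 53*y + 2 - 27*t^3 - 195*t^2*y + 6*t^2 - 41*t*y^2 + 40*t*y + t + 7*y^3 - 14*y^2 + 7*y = -27*t^3 + t^2*(-195*y - 99) + t*(-41*y^2 - 322*y - 90) + 7*y^3 + 37*y^2 + 10*y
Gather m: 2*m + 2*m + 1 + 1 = 4*m + 2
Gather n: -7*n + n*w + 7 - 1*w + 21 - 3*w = n*(w - 7) - 4*w + 28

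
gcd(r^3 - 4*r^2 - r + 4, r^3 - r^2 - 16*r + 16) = r^2 - 5*r + 4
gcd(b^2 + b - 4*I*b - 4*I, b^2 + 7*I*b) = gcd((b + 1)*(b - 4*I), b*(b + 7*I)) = 1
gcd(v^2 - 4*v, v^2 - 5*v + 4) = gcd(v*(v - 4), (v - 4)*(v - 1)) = v - 4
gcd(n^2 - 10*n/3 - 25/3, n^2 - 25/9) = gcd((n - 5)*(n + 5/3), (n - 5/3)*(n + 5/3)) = n + 5/3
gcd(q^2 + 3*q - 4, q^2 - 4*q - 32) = q + 4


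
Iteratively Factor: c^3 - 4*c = (c + 2)*(c^2 - 2*c) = (c - 2)*(c + 2)*(c)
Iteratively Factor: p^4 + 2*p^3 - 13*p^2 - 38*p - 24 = (p - 4)*(p^3 + 6*p^2 + 11*p + 6) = (p - 4)*(p + 2)*(p^2 + 4*p + 3) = (p - 4)*(p + 2)*(p + 3)*(p + 1)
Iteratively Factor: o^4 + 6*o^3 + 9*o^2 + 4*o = (o + 4)*(o^3 + 2*o^2 + o) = (o + 1)*(o + 4)*(o^2 + o) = (o + 1)^2*(o + 4)*(o)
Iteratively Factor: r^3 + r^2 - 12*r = (r)*(r^2 + r - 12) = r*(r - 3)*(r + 4)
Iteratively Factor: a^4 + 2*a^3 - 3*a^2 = (a + 3)*(a^3 - a^2) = a*(a + 3)*(a^2 - a) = a*(a - 1)*(a + 3)*(a)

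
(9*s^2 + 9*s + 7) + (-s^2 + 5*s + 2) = 8*s^2 + 14*s + 9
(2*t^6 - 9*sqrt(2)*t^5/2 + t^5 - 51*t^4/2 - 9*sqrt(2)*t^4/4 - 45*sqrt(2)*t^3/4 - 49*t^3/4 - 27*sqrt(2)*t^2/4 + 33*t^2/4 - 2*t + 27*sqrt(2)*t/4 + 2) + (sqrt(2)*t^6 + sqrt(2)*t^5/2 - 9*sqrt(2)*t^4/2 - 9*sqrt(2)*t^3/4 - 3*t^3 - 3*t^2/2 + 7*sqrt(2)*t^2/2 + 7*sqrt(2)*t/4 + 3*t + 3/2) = sqrt(2)*t^6 + 2*t^6 - 4*sqrt(2)*t^5 + t^5 - 51*t^4/2 - 27*sqrt(2)*t^4/4 - 27*sqrt(2)*t^3/2 - 61*t^3/4 - 13*sqrt(2)*t^2/4 + 27*t^2/4 + t + 17*sqrt(2)*t/2 + 7/2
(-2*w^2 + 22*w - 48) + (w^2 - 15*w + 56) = -w^2 + 7*w + 8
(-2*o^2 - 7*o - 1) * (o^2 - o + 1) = -2*o^4 - 5*o^3 + 4*o^2 - 6*o - 1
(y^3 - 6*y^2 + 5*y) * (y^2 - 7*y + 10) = y^5 - 13*y^4 + 57*y^3 - 95*y^2 + 50*y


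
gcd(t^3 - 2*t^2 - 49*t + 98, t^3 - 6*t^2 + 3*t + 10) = t - 2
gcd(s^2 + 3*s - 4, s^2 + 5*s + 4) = s + 4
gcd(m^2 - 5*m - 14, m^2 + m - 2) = m + 2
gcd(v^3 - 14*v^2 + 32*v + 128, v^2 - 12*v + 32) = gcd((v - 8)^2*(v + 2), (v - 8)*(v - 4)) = v - 8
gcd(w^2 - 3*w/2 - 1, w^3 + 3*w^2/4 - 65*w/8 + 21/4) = w - 2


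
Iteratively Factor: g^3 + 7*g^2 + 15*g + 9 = (g + 1)*(g^2 + 6*g + 9) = (g + 1)*(g + 3)*(g + 3)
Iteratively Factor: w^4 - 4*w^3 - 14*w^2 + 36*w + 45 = (w - 5)*(w^3 + w^2 - 9*w - 9) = (w - 5)*(w + 3)*(w^2 - 2*w - 3) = (w - 5)*(w + 1)*(w + 3)*(w - 3)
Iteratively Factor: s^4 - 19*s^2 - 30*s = (s + 2)*(s^3 - 2*s^2 - 15*s) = s*(s + 2)*(s^2 - 2*s - 15) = s*(s + 2)*(s + 3)*(s - 5)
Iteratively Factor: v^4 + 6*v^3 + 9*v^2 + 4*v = (v + 1)*(v^3 + 5*v^2 + 4*v) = v*(v + 1)*(v^2 + 5*v + 4) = v*(v + 1)*(v + 4)*(v + 1)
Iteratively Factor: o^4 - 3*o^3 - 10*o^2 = (o)*(o^3 - 3*o^2 - 10*o) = o*(o + 2)*(o^2 - 5*o) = o*(o - 5)*(o + 2)*(o)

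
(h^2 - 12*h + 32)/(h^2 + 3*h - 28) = (h - 8)/(h + 7)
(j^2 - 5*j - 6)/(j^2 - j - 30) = (j + 1)/(j + 5)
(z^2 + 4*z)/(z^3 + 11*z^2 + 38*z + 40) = z/(z^2 + 7*z + 10)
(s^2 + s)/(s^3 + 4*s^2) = (s + 1)/(s*(s + 4))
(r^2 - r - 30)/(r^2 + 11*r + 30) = (r - 6)/(r + 6)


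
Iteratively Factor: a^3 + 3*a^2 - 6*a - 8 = (a + 1)*(a^2 + 2*a - 8) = (a + 1)*(a + 4)*(a - 2)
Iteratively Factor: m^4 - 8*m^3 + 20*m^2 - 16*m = (m - 4)*(m^3 - 4*m^2 + 4*m) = m*(m - 4)*(m^2 - 4*m + 4) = m*(m - 4)*(m - 2)*(m - 2)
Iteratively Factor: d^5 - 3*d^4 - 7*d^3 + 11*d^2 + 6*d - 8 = (d + 1)*(d^4 - 4*d^3 - 3*d^2 + 14*d - 8) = (d - 1)*(d + 1)*(d^3 - 3*d^2 - 6*d + 8) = (d - 1)^2*(d + 1)*(d^2 - 2*d - 8) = (d - 1)^2*(d + 1)*(d + 2)*(d - 4)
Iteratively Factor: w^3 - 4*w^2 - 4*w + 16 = (w - 4)*(w^2 - 4) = (w - 4)*(w + 2)*(w - 2)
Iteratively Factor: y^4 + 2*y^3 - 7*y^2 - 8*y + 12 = (y + 3)*(y^3 - y^2 - 4*y + 4) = (y - 1)*(y + 3)*(y^2 - 4) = (y - 2)*(y - 1)*(y + 3)*(y + 2)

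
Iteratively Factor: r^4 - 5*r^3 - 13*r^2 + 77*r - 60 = (r - 5)*(r^3 - 13*r + 12) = (r - 5)*(r - 1)*(r^2 + r - 12) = (r - 5)*(r - 1)*(r + 4)*(r - 3)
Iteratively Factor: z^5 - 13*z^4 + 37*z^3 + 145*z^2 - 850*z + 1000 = (z - 2)*(z^4 - 11*z^3 + 15*z^2 + 175*z - 500) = (z - 5)*(z - 2)*(z^3 - 6*z^2 - 15*z + 100) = (z - 5)^2*(z - 2)*(z^2 - z - 20) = (z - 5)^2*(z - 2)*(z + 4)*(z - 5)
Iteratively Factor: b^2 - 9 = (b - 3)*(b + 3)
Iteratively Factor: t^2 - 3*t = (t - 3)*(t)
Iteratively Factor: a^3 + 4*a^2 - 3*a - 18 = (a + 3)*(a^2 + a - 6) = (a + 3)^2*(a - 2)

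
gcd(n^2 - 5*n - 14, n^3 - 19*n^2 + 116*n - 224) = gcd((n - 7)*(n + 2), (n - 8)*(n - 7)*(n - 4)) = n - 7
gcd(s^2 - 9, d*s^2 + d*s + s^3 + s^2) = 1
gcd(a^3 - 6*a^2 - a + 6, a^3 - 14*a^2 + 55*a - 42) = a^2 - 7*a + 6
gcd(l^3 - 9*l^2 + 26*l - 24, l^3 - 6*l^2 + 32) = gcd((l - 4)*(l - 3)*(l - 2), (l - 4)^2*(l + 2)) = l - 4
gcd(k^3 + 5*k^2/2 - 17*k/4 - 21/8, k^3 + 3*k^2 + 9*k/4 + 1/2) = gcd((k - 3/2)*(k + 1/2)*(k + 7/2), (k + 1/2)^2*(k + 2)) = k + 1/2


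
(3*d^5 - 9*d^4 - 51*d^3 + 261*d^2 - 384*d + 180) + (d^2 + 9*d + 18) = 3*d^5 - 9*d^4 - 51*d^3 + 262*d^2 - 375*d + 198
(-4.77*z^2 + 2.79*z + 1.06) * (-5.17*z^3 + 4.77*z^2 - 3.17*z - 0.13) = 24.6609*z^5 - 37.1772*z^4 + 22.949*z^3 - 3.168*z^2 - 3.7229*z - 0.1378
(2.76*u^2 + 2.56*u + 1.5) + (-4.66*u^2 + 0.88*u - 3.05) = -1.9*u^2 + 3.44*u - 1.55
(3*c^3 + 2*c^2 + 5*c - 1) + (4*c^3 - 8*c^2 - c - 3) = 7*c^3 - 6*c^2 + 4*c - 4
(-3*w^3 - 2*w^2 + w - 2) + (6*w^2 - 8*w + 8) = -3*w^3 + 4*w^2 - 7*w + 6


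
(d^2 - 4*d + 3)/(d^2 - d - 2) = (-d^2 + 4*d - 3)/(-d^2 + d + 2)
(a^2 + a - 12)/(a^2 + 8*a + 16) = (a - 3)/(a + 4)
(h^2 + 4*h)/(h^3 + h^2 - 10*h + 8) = h/(h^2 - 3*h + 2)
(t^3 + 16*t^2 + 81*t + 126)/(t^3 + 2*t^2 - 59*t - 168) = (t + 6)/(t - 8)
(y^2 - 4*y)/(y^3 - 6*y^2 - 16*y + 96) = y/(y^2 - 2*y - 24)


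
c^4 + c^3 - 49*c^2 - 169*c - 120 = (c - 8)*(c + 1)*(c + 3)*(c + 5)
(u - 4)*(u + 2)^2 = u^3 - 12*u - 16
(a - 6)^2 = a^2 - 12*a + 36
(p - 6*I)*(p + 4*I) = p^2 - 2*I*p + 24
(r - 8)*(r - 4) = r^2 - 12*r + 32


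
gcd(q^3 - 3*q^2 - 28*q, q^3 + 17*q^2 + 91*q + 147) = 1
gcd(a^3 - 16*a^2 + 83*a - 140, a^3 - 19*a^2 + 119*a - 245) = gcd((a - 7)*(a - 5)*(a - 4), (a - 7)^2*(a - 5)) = a^2 - 12*a + 35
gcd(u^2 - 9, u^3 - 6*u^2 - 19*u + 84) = u - 3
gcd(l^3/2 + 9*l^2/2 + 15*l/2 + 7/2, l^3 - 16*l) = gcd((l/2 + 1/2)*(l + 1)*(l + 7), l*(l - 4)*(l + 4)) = 1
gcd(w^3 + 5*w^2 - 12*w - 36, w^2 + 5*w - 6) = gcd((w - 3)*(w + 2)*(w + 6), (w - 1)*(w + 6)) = w + 6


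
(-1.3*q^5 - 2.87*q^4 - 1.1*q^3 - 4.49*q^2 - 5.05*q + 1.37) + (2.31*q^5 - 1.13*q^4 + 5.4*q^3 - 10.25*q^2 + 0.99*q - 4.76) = 1.01*q^5 - 4.0*q^4 + 4.3*q^3 - 14.74*q^2 - 4.06*q - 3.39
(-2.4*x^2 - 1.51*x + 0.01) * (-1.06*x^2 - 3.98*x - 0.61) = 2.544*x^4 + 11.1526*x^3 + 7.4632*x^2 + 0.8813*x - 0.0061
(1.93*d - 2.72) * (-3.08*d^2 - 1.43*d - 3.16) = -5.9444*d^3 + 5.6177*d^2 - 2.2092*d + 8.5952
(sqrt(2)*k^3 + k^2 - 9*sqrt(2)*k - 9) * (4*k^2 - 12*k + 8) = 4*sqrt(2)*k^5 - 12*sqrt(2)*k^4 + 4*k^4 - 28*sqrt(2)*k^3 - 12*k^3 - 28*k^2 + 108*sqrt(2)*k^2 - 72*sqrt(2)*k + 108*k - 72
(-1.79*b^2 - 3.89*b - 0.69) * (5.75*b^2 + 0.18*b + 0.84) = -10.2925*b^4 - 22.6897*b^3 - 6.1713*b^2 - 3.3918*b - 0.5796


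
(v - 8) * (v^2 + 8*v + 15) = v^3 - 49*v - 120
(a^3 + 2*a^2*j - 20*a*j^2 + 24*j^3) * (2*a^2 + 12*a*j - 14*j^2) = 2*a^5 + 16*a^4*j - 30*a^3*j^2 - 220*a^2*j^3 + 568*a*j^4 - 336*j^5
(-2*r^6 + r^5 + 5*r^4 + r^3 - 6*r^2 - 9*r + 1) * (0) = 0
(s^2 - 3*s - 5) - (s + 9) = s^2 - 4*s - 14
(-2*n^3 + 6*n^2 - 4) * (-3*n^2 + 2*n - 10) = 6*n^5 - 22*n^4 + 32*n^3 - 48*n^2 - 8*n + 40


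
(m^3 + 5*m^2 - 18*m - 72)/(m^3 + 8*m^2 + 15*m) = (m^2 + 2*m - 24)/(m*(m + 5))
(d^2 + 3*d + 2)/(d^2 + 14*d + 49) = (d^2 + 3*d + 2)/(d^2 + 14*d + 49)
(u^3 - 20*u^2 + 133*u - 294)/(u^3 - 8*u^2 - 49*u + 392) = (u^2 - 13*u + 42)/(u^2 - u - 56)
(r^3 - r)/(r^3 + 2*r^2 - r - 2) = r/(r + 2)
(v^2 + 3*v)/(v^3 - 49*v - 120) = v/(v^2 - 3*v - 40)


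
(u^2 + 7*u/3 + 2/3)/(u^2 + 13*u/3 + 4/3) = (u + 2)/(u + 4)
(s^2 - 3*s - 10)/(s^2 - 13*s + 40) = (s + 2)/(s - 8)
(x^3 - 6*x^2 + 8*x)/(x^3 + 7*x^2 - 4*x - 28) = x*(x - 4)/(x^2 + 9*x + 14)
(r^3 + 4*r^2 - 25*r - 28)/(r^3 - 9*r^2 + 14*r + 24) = (r + 7)/(r - 6)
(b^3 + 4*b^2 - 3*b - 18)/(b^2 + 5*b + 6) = (b^2 + b - 6)/(b + 2)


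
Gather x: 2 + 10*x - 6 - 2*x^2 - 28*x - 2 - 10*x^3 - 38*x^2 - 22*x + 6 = -10*x^3 - 40*x^2 - 40*x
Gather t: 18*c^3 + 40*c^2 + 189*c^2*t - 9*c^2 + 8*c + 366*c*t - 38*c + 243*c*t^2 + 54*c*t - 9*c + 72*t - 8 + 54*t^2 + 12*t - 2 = 18*c^3 + 31*c^2 - 39*c + t^2*(243*c + 54) + t*(189*c^2 + 420*c + 84) - 10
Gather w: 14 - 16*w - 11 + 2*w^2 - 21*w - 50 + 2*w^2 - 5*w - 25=4*w^2 - 42*w - 72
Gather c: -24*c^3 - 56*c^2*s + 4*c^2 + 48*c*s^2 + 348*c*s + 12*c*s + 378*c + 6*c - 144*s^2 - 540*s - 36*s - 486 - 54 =-24*c^3 + c^2*(4 - 56*s) + c*(48*s^2 + 360*s + 384) - 144*s^2 - 576*s - 540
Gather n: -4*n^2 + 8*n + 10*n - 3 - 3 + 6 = -4*n^2 + 18*n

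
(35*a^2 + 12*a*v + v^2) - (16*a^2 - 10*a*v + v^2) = 19*a^2 + 22*a*v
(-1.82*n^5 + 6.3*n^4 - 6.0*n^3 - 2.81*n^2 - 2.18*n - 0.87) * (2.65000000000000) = -4.823*n^5 + 16.695*n^4 - 15.9*n^3 - 7.4465*n^2 - 5.777*n - 2.3055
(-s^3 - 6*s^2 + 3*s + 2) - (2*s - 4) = -s^3 - 6*s^2 + s + 6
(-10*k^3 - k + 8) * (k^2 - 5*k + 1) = -10*k^5 + 50*k^4 - 11*k^3 + 13*k^2 - 41*k + 8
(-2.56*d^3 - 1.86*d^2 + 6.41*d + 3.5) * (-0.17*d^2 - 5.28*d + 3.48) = 0.4352*d^5 + 13.833*d^4 - 0.177699999999999*d^3 - 40.9126*d^2 + 3.8268*d + 12.18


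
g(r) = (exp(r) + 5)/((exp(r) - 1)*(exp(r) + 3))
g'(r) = exp(r)/((exp(r) - 1)*(exp(r) + 3)) - (exp(r) + 5)*exp(r)/((exp(r) - 1)*(exp(r) + 3)^2) - (exp(r) + 5)*exp(r)/((exp(r) - 1)^2*(exp(r) + 3))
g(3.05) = 0.05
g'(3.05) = -0.06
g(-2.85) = -1.76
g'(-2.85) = -0.09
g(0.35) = 3.47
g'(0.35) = -12.08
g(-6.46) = -1.67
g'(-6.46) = -0.00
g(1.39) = 0.43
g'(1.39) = -0.62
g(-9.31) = -1.67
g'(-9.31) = -0.00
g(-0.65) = -3.28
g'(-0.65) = -3.41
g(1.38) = 0.43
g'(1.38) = -0.63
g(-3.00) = -1.74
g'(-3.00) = -0.08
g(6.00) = 0.00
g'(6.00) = 0.00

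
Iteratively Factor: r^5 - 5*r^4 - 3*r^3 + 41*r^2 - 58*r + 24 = (r - 2)*(r^4 - 3*r^3 - 9*r^2 + 23*r - 12) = (r - 2)*(r - 1)*(r^3 - 2*r^2 - 11*r + 12) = (r - 4)*(r - 2)*(r - 1)*(r^2 + 2*r - 3) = (r - 4)*(r - 2)*(r - 1)*(r + 3)*(r - 1)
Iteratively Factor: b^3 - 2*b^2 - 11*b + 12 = (b + 3)*(b^2 - 5*b + 4) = (b - 4)*(b + 3)*(b - 1)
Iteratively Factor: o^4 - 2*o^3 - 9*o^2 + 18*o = (o - 2)*(o^3 - 9*o) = (o - 3)*(o - 2)*(o^2 + 3*o) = (o - 3)*(o - 2)*(o + 3)*(o)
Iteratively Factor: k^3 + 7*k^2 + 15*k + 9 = (k + 1)*(k^2 + 6*k + 9) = (k + 1)*(k + 3)*(k + 3)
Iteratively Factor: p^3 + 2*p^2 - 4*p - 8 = (p + 2)*(p^2 - 4) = (p + 2)^2*(p - 2)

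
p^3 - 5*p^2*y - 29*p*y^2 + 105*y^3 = (p - 7*y)*(p - 3*y)*(p + 5*y)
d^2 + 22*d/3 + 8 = (d + 4/3)*(d + 6)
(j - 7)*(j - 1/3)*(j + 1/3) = j^3 - 7*j^2 - j/9 + 7/9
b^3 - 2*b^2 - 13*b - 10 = (b - 5)*(b + 1)*(b + 2)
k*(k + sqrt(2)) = k^2 + sqrt(2)*k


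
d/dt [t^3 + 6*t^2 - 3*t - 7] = 3*t^2 + 12*t - 3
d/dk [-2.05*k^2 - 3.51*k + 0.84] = -4.1*k - 3.51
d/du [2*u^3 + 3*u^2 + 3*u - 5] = 6*u^2 + 6*u + 3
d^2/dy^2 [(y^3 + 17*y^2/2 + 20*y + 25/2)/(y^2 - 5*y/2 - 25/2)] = 120/(y^3 - 15*y^2 + 75*y - 125)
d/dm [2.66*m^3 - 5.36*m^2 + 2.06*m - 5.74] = 7.98*m^2 - 10.72*m + 2.06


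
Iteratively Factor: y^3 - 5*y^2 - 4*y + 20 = (y - 5)*(y^2 - 4) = (y - 5)*(y + 2)*(y - 2)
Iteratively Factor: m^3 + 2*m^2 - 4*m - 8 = (m - 2)*(m^2 + 4*m + 4) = (m - 2)*(m + 2)*(m + 2)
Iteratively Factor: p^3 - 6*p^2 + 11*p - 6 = (p - 3)*(p^2 - 3*p + 2) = (p - 3)*(p - 2)*(p - 1)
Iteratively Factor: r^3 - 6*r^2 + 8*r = (r - 4)*(r^2 - 2*r) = r*(r - 4)*(r - 2)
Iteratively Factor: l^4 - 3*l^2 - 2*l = (l + 1)*(l^3 - l^2 - 2*l) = l*(l + 1)*(l^2 - l - 2) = l*(l + 1)^2*(l - 2)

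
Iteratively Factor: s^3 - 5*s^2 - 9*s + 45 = (s - 5)*(s^2 - 9) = (s - 5)*(s + 3)*(s - 3)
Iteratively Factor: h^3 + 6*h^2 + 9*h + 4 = (h + 1)*(h^2 + 5*h + 4) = (h + 1)^2*(h + 4)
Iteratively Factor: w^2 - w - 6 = (w - 3)*(w + 2)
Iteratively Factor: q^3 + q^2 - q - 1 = (q + 1)*(q^2 - 1) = (q + 1)^2*(q - 1)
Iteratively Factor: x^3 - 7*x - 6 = (x + 2)*(x^2 - 2*x - 3) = (x + 1)*(x + 2)*(x - 3)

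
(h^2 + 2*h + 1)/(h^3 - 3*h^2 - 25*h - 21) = (h + 1)/(h^2 - 4*h - 21)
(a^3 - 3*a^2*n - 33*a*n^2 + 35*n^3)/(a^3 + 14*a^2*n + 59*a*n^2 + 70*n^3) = (a^2 - 8*a*n + 7*n^2)/(a^2 + 9*a*n + 14*n^2)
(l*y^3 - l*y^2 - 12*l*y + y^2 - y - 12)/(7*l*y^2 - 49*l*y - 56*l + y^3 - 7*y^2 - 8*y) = (-l*y^3 + l*y^2 + 12*l*y - y^2 + y + 12)/(-7*l*y^2 + 49*l*y + 56*l - y^3 + 7*y^2 + 8*y)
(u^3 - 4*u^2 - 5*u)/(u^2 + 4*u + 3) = u*(u - 5)/(u + 3)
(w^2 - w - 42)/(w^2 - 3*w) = (w^2 - w - 42)/(w*(w - 3))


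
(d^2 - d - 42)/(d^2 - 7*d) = (d + 6)/d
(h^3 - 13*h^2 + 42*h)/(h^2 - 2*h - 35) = h*(h - 6)/(h + 5)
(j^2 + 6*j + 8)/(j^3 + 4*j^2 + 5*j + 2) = (j + 4)/(j^2 + 2*j + 1)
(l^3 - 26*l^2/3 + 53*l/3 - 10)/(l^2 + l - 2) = (l^2 - 23*l/3 + 10)/(l + 2)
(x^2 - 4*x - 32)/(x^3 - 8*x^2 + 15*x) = (x^2 - 4*x - 32)/(x*(x^2 - 8*x + 15))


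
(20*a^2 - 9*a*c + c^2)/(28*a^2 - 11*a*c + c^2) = (5*a - c)/(7*a - c)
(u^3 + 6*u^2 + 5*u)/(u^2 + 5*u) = u + 1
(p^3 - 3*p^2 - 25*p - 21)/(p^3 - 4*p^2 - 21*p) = (p + 1)/p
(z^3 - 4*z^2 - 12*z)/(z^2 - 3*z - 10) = z*(z - 6)/(z - 5)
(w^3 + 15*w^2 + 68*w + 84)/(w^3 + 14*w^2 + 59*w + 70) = (w + 6)/(w + 5)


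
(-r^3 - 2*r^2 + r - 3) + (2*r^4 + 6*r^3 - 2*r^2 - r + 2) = 2*r^4 + 5*r^3 - 4*r^2 - 1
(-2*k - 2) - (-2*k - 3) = 1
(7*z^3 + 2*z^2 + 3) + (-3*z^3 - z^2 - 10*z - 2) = 4*z^3 + z^2 - 10*z + 1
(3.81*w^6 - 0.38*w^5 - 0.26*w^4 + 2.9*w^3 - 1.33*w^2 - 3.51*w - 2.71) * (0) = 0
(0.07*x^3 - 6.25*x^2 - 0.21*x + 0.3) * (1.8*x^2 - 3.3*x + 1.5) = 0.126*x^5 - 11.481*x^4 + 20.352*x^3 - 8.142*x^2 - 1.305*x + 0.45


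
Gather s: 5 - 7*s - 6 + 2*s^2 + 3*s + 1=2*s^2 - 4*s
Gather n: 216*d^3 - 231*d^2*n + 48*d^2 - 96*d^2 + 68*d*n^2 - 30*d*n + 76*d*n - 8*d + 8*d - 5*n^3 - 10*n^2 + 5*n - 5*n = 216*d^3 - 48*d^2 - 5*n^3 + n^2*(68*d - 10) + n*(-231*d^2 + 46*d)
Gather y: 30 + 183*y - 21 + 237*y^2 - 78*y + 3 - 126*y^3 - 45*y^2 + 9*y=-126*y^3 + 192*y^2 + 114*y + 12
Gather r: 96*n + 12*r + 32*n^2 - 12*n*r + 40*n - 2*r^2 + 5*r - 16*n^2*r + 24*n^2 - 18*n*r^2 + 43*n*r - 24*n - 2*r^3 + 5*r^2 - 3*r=56*n^2 + 112*n - 2*r^3 + r^2*(3 - 18*n) + r*(-16*n^2 + 31*n + 14)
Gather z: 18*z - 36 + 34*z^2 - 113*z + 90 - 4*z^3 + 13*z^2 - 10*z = -4*z^3 + 47*z^2 - 105*z + 54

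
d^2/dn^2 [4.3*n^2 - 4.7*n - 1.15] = 8.60000000000000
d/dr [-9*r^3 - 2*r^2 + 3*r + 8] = -27*r^2 - 4*r + 3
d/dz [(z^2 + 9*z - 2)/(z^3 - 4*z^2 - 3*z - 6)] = (-z^4 - 18*z^3 + 39*z^2 - 28*z - 60)/(z^6 - 8*z^5 + 10*z^4 + 12*z^3 + 57*z^2 + 36*z + 36)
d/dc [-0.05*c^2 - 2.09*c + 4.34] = -0.1*c - 2.09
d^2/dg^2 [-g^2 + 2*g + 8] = -2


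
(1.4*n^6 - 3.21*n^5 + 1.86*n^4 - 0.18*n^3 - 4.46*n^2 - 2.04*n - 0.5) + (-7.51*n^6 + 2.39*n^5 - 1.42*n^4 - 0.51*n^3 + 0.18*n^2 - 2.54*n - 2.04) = -6.11*n^6 - 0.82*n^5 + 0.44*n^4 - 0.69*n^3 - 4.28*n^2 - 4.58*n - 2.54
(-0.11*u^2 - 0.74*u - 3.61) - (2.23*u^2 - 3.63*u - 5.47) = -2.34*u^2 + 2.89*u + 1.86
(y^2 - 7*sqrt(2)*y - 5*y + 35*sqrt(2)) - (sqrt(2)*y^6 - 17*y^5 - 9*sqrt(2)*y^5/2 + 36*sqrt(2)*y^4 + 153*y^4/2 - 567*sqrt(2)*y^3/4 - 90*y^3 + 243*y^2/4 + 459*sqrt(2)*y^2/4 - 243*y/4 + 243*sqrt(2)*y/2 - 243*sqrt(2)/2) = -sqrt(2)*y^6 + 9*sqrt(2)*y^5/2 + 17*y^5 - 153*y^4/2 - 36*sqrt(2)*y^4 + 90*y^3 + 567*sqrt(2)*y^3/4 - 459*sqrt(2)*y^2/4 - 239*y^2/4 - 257*sqrt(2)*y/2 + 223*y/4 + 313*sqrt(2)/2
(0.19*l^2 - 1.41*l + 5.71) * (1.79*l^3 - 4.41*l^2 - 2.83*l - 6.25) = 0.3401*l^5 - 3.3618*l^4 + 15.9013*l^3 - 22.3783*l^2 - 7.3468*l - 35.6875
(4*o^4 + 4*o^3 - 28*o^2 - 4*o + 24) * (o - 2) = 4*o^5 - 4*o^4 - 36*o^3 + 52*o^2 + 32*o - 48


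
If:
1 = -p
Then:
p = -1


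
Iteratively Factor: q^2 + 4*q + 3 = (q + 3)*(q + 1)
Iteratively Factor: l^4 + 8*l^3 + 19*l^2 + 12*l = (l)*(l^3 + 8*l^2 + 19*l + 12) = l*(l + 3)*(l^2 + 5*l + 4) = l*(l + 3)*(l + 4)*(l + 1)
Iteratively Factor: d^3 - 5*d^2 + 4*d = (d)*(d^2 - 5*d + 4) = d*(d - 4)*(d - 1)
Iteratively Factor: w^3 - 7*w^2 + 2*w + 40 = (w - 5)*(w^2 - 2*w - 8) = (w - 5)*(w - 4)*(w + 2)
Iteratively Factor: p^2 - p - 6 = (p + 2)*(p - 3)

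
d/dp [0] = 0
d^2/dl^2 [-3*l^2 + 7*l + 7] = -6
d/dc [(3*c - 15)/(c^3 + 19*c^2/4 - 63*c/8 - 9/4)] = 24*(-16*c^3 + 82*c^2 + 380*c - 333)/(64*c^6 + 608*c^5 + 436*c^4 - 5076*c^3 + 2601*c^2 + 2268*c + 324)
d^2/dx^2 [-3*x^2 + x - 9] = -6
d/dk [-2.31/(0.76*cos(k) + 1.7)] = -1.7556*sin(k)/(0.76*cos(k) + 1.7)^2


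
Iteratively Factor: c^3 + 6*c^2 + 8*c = (c + 2)*(c^2 + 4*c) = (c + 2)*(c + 4)*(c)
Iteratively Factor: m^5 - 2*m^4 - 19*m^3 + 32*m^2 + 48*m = (m + 1)*(m^4 - 3*m^3 - 16*m^2 + 48*m) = (m - 4)*(m + 1)*(m^3 + m^2 - 12*m) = (m - 4)*(m + 1)*(m + 4)*(m^2 - 3*m) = m*(m - 4)*(m + 1)*(m + 4)*(m - 3)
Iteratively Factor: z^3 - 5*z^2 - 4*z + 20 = (z + 2)*(z^2 - 7*z + 10) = (z - 2)*(z + 2)*(z - 5)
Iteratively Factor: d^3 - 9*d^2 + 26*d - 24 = (d - 3)*(d^2 - 6*d + 8) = (d - 3)*(d - 2)*(d - 4)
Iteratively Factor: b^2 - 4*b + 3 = (b - 3)*(b - 1)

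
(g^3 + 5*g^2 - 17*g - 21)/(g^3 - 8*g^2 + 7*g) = (g^3 + 5*g^2 - 17*g - 21)/(g*(g^2 - 8*g + 7))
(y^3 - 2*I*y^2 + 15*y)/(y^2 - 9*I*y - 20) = y*(y + 3*I)/(y - 4*I)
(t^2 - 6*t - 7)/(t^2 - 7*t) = (t + 1)/t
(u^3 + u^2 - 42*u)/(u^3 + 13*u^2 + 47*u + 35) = u*(u - 6)/(u^2 + 6*u + 5)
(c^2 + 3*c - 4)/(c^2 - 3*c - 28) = (c - 1)/(c - 7)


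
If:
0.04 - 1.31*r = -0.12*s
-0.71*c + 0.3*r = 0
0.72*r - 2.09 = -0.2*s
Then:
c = 0.31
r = 0.74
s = 7.78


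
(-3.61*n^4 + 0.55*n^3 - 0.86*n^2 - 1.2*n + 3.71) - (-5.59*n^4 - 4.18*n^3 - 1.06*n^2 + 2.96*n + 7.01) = 1.98*n^4 + 4.73*n^3 + 0.2*n^2 - 4.16*n - 3.3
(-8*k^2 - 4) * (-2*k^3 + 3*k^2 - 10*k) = 16*k^5 - 24*k^4 + 88*k^3 - 12*k^2 + 40*k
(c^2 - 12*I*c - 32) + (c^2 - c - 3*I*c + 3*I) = 2*c^2 - c - 15*I*c - 32 + 3*I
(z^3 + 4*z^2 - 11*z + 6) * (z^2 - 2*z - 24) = z^5 + 2*z^4 - 43*z^3 - 68*z^2 + 252*z - 144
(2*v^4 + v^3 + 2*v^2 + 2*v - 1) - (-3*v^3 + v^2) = 2*v^4 + 4*v^3 + v^2 + 2*v - 1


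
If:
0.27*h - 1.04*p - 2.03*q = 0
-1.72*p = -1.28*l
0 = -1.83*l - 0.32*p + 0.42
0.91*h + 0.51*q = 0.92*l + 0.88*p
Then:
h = 0.37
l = 0.20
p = 0.15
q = -0.03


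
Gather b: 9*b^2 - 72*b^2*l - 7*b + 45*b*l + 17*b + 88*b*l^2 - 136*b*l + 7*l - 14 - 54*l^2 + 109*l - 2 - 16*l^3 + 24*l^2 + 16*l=b^2*(9 - 72*l) + b*(88*l^2 - 91*l + 10) - 16*l^3 - 30*l^2 + 132*l - 16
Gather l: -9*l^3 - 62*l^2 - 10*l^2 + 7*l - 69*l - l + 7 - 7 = -9*l^3 - 72*l^2 - 63*l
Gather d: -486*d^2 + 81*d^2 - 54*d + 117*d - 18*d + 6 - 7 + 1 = -405*d^2 + 45*d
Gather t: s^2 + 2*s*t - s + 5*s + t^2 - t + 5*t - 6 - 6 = s^2 + 4*s + t^2 + t*(2*s + 4) - 12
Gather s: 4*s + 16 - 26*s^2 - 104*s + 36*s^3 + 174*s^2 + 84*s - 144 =36*s^3 + 148*s^2 - 16*s - 128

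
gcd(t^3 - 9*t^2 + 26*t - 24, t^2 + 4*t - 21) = t - 3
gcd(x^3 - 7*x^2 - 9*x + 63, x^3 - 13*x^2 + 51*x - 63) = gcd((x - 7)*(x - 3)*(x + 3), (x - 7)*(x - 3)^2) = x^2 - 10*x + 21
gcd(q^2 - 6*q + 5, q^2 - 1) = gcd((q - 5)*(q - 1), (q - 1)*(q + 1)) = q - 1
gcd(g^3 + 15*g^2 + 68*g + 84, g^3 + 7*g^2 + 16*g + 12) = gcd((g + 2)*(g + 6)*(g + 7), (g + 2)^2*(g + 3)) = g + 2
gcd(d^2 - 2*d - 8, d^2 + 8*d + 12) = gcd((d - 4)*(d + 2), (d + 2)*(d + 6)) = d + 2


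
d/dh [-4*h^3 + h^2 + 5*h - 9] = -12*h^2 + 2*h + 5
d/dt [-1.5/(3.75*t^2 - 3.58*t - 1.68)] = (11.25*t - 5.37)/(-3.75*t^2 + 3.58*t + 1.68)^2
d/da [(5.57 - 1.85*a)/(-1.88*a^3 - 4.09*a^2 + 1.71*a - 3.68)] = (-6.956*a^3 + 23.8483*a^2 + 45.5626*a - 2.7167)/(3.5344*a^6 + 15.3784*a^5 + 10.2985*a^4 - 0.151*a^3 + 33.0265*a^2 - 12.5856*a + 13.5424)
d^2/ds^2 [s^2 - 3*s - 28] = 2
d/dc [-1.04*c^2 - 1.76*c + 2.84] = -2.08*c - 1.76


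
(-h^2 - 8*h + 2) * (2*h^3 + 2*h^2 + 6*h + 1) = -2*h^5 - 18*h^4 - 18*h^3 - 45*h^2 + 4*h + 2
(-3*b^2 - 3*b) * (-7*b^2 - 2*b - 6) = 21*b^4 + 27*b^3 + 24*b^2 + 18*b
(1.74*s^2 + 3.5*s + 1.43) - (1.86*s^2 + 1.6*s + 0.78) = -0.12*s^2 + 1.9*s + 0.65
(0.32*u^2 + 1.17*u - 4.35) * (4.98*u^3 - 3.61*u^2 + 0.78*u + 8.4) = 1.5936*u^5 + 4.6714*u^4 - 25.6371*u^3 + 19.3041*u^2 + 6.435*u - 36.54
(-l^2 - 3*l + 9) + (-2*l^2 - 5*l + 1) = -3*l^2 - 8*l + 10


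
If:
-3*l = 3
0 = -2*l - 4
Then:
No Solution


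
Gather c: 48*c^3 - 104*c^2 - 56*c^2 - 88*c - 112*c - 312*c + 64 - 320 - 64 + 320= 48*c^3 - 160*c^2 - 512*c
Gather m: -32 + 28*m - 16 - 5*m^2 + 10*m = -5*m^2 + 38*m - 48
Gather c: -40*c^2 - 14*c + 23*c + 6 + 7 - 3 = -40*c^2 + 9*c + 10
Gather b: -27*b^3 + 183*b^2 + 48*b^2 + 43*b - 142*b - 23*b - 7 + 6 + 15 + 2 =-27*b^3 + 231*b^2 - 122*b + 16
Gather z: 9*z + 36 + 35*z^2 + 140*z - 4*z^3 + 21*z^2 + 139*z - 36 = -4*z^3 + 56*z^2 + 288*z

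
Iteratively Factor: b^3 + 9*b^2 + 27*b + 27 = (b + 3)*(b^2 + 6*b + 9) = (b + 3)^2*(b + 3)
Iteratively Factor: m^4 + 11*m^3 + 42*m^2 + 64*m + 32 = (m + 2)*(m^3 + 9*m^2 + 24*m + 16) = (m + 1)*(m + 2)*(m^2 + 8*m + 16) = (m + 1)*(m + 2)*(m + 4)*(m + 4)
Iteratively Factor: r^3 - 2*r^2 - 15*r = (r - 5)*(r^2 + 3*r) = (r - 5)*(r + 3)*(r)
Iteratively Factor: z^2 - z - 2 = (z - 2)*(z + 1)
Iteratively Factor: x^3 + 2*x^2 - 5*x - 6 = (x + 3)*(x^2 - x - 2) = (x + 1)*(x + 3)*(x - 2)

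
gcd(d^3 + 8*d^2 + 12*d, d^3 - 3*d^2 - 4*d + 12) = d + 2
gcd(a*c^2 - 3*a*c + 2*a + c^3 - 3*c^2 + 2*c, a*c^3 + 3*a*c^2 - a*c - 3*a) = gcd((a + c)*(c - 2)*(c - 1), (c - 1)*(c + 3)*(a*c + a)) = c - 1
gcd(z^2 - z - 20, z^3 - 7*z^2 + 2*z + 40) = z - 5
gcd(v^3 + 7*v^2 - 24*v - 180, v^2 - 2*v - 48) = v + 6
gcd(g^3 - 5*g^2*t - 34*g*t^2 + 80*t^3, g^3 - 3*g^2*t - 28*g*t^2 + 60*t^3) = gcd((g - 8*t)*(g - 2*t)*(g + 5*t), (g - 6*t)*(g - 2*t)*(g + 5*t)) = -g^2 - 3*g*t + 10*t^2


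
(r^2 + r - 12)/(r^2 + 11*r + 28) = (r - 3)/(r + 7)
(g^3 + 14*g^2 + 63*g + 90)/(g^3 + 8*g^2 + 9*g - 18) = (g + 5)/(g - 1)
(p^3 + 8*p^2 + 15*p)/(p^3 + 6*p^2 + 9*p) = (p + 5)/(p + 3)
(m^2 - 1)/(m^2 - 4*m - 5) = (m - 1)/(m - 5)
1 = 1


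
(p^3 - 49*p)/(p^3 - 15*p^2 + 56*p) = (p + 7)/(p - 8)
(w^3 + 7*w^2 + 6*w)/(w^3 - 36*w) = (w + 1)/(w - 6)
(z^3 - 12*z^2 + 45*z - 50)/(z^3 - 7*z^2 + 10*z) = (z - 5)/z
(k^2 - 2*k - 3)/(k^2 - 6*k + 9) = (k + 1)/(k - 3)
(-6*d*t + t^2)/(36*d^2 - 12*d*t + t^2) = t/(-6*d + t)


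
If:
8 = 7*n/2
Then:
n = 16/7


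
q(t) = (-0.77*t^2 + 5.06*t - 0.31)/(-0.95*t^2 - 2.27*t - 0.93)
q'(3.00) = 0.21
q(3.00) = -0.49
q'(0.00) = -6.25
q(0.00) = 0.33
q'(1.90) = 0.26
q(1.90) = -0.75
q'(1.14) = 0.18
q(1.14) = -0.94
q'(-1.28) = 24.20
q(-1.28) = -19.20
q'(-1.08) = 7.75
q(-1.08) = -16.14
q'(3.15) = 0.20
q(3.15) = -0.46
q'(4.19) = 0.15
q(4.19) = -0.27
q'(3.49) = 0.19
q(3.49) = -0.39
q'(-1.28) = 24.20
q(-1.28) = -19.20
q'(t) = (5.06 - 1.54*t)/(-0.95*t^2 - 2.27*t - 0.93) + (1.9*t + 2.27)*(-0.77*t^2 + 5.06*t - 0.31)/(-0.95*t^2 - 2.27*t - 0.93)^2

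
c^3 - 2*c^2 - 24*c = c*(c - 6)*(c + 4)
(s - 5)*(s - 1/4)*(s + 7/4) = s^3 - 7*s^2/2 - 127*s/16 + 35/16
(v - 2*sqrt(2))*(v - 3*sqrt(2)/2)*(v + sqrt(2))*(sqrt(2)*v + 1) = sqrt(2)*v^4 - 4*v^3 - 7*sqrt(2)*v^2/2 + 11*v + 6*sqrt(2)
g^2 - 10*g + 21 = (g - 7)*(g - 3)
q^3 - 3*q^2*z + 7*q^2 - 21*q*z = q*(q + 7)*(q - 3*z)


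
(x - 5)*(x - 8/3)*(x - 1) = x^3 - 26*x^2/3 + 21*x - 40/3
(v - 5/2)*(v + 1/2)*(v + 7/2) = v^3 + 3*v^2/2 - 33*v/4 - 35/8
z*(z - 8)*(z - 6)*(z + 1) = z^4 - 13*z^3 + 34*z^2 + 48*z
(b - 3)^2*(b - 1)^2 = b^4 - 8*b^3 + 22*b^2 - 24*b + 9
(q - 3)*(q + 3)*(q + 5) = q^3 + 5*q^2 - 9*q - 45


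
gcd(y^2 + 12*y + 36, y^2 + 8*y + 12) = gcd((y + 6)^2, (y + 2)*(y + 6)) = y + 6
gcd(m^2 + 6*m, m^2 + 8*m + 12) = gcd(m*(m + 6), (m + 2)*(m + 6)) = m + 6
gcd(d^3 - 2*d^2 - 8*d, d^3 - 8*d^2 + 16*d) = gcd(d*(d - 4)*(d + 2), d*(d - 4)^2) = d^2 - 4*d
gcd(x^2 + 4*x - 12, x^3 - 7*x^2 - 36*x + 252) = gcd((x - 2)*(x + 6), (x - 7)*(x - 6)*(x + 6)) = x + 6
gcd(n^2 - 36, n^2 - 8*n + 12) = n - 6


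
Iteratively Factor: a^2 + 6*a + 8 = (a + 2)*(a + 4)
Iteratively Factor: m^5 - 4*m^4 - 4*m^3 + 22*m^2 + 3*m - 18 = (m + 2)*(m^4 - 6*m^3 + 8*m^2 + 6*m - 9) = (m - 1)*(m + 2)*(m^3 - 5*m^2 + 3*m + 9) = (m - 3)*(m - 1)*(m + 2)*(m^2 - 2*m - 3) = (m - 3)*(m - 1)*(m + 1)*(m + 2)*(m - 3)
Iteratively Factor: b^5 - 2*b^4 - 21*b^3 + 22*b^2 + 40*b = (b + 4)*(b^4 - 6*b^3 + 3*b^2 + 10*b) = (b + 1)*(b + 4)*(b^3 - 7*b^2 + 10*b) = (b - 2)*(b + 1)*(b + 4)*(b^2 - 5*b) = b*(b - 2)*(b + 1)*(b + 4)*(b - 5)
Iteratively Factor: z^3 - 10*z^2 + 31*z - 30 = (z - 2)*(z^2 - 8*z + 15) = (z - 3)*(z - 2)*(z - 5)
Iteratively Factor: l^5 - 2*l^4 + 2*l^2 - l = (l - 1)*(l^4 - l^3 - l^2 + l) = (l - 1)^2*(l^3 - l) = (l - 1)^2*(l + 1)*(l^2 - l) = (l - 1)^3*(l + 1)*(l)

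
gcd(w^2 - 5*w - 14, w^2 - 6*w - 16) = w + 2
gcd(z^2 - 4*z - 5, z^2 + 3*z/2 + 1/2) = z + 1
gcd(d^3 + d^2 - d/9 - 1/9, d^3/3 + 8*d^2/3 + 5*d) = 1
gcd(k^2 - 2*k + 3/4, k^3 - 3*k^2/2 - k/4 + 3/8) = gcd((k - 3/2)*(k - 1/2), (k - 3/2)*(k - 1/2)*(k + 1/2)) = k^2 - 2*k + 3/4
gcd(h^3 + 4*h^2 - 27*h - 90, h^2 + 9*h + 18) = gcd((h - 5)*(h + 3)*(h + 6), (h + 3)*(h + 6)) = h^2 + 9*h + 18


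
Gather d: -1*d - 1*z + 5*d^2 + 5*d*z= 5*d^2 + d*(5*z - 1) - z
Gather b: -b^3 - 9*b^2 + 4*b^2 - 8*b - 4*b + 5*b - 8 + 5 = -b^3 - 5*b^2 - 7*b - 3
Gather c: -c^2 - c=-c^2 - c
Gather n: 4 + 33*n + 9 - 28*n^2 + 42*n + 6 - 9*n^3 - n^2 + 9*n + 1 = -9*n^3 - 29*n^2 + 84*n + 20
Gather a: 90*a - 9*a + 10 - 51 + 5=81*a - 36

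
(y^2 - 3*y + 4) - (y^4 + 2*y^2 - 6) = -y^4 - y^2 - 3*y + 10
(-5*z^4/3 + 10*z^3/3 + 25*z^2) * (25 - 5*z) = 25*z^5/3 - 175*z^4/3 - 125*z^3/3 + 625*z^2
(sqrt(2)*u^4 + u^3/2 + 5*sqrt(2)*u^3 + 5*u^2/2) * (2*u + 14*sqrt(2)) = 2*sqrt(2)*u^5 + 10*sqrt(2)*u^4 + 29*u^4 + 7*sqrt(2)*u^3 + 145*u^3 + 35*sqrt(2)*u^2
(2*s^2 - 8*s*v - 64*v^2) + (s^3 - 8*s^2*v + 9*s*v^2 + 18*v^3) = s^3 - 8*s^2*v + 2*s^2 + 9*s*v^2 - 8*s*v + 18*v^3 - 64*v^2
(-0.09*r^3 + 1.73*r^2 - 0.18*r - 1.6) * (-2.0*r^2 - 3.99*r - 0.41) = 0.18*r^5 - 3.1009*r^4 - 6.5058*r^3 + 3.2089*r^2 + 6.4578*r + 0.656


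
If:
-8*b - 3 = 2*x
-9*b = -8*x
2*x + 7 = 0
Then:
No Solution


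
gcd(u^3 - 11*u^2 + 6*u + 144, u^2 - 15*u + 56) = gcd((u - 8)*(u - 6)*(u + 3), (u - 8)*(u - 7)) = u - 8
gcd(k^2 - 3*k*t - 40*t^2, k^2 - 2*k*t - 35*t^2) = k + 5*t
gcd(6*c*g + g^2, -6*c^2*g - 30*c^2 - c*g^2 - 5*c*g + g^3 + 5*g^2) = 1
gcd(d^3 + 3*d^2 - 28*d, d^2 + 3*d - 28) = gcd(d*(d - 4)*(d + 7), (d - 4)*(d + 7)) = d^2 + 3*d - 28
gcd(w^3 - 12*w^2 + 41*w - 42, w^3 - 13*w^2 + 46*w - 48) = w^2 - 5*w + 6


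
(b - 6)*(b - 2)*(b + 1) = b^3 - 7*b^2 + 4*b + 12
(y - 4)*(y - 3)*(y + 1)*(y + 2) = y^4 - 4*y^3 - 7*y^2 + 22*y + 24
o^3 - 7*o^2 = o^2*(o - 7)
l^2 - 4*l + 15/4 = (l - 5/2)*(l - 3/2)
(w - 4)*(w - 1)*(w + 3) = w^3 - 2*w^2 - 11*w + 12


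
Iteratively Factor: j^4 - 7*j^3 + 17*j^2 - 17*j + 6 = (j - 1)*(j^3 - 6*j^2 + 11*j - 6) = (j - 3)*(j - 1)*(j^2 - 3*j + 2) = (j - 3)*(j - 2)*(j - 1)*(j - 1)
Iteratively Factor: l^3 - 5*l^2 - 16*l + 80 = (l - 5)*(l^2 - 16) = (l - 5)*(l + 4)*(l - 4)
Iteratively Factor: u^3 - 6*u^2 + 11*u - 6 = (u - 2)*(u^2 - 4*u + 3) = (u - 3)*(u - 2)*(u - 1)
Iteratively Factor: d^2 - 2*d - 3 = (d + 1)*(d - 3)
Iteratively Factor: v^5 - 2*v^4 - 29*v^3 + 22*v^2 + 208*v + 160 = (v - 5)*(v^4 + 3*v^3 - 14*v^2 - 48*v - 32) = (v - 5)*(v + 1)*(v^3 + 2*v^2 - 16*v - 32) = (v - 5)*(v - 4)*(v + 1)*(v^2 + 6*v + 8) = (v - 5)*(v - 4)*(v + 1)*(v + 4)*(v + 2)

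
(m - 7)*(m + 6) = m^2 - m - 42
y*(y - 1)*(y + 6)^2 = y^4 + 11*y^3 + 24*y^2 - 36*y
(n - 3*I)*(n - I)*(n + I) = n^3 - 3*I*n^2 + n - 3*I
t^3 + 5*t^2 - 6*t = t*(t - 1)*(t + 6)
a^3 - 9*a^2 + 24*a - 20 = (a - 5)*(a - 2)^2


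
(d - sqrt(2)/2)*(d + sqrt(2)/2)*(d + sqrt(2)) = d^3 + sqrt(2)*d^2 - d/2 - sqrt(2)/2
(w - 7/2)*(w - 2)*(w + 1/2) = w^3 - 5*w^2 + 17*w/4 + 7/2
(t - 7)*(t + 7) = t^2 - 49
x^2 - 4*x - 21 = (x - 7)*(x + 3)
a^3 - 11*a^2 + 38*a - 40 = (a - 5)*(a - 4)*(a - 2)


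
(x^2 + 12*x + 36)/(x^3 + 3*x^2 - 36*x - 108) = (x + 6)/(x^2 - 3*x - 18)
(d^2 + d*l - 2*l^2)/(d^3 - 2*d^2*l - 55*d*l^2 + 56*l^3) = (d + 2*l)/(d^2 - d*l - 56*l^2)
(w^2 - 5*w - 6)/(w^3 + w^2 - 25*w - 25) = (w - 6)/(w^2 - 25)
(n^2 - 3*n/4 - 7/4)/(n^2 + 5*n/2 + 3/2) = (4*n - 7)/(2*(2*n + 3))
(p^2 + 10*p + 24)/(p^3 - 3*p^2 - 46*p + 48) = (p + 4)/(p^2 - 9*p + 8)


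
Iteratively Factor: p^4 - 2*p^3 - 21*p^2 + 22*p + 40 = (p - 5)*(p^3 + 3*p^2 - 6*p - 8) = (p - 5)*(p + 4)*(p^2 - p - 2) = (p - 5)*(p - 2)*(p + 4)*(p + 1)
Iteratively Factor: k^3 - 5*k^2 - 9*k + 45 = (k - 3)*(k^2 - 2*k - 15) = (k - 3)*(k + 3)*(k - 5)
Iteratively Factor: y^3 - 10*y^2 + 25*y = (y - 5)*(y^2 - 5*y) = y*(y - 5)*(y - 5)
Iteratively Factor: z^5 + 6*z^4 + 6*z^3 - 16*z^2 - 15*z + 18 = (z - 1)*(z^4 + 7*z^3 + 13*z^2 - 3*z - 18) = (z - 1)*(z + 3)*(z^3 + 4*z^2 + z - 6) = (z - 1)*(z + 3)^2*(z^2 + z - 2) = (z - 1)*(z + 2)*(z + 3)^2*(z - 1)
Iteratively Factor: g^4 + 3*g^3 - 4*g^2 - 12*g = (g - 2)*(g^3 + 5*g^2 + 6*g) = (g - 2)*(g + 3)*(g^2 + 2*g) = (g - 2)*(g + 2)*(g + 3)*(g)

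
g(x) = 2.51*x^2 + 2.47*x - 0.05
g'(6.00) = 32.59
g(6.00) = 105.13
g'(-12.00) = -57.77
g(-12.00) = 331.75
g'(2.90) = 17.03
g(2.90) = 28.22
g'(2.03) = 12.66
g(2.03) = 15.31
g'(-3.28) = -14.00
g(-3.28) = 18.85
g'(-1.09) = -3.00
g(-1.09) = 0.24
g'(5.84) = 31.79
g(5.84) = 99.98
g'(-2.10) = -8.07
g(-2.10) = 5.83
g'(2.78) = 16.43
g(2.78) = 26.21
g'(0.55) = 5.23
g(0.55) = 2.07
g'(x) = 5.02*x + 2.47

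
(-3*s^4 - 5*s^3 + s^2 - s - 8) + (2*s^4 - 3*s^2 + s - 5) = -s^4 - 5*s^3 - 2*s^2 - 13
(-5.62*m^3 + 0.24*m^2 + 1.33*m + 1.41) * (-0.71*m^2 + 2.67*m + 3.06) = 3.9902*m^5 - 15.1758*m^4 - 17.5007*m^3 + 3.2844*m^2 + 7.8345*m + 4.3146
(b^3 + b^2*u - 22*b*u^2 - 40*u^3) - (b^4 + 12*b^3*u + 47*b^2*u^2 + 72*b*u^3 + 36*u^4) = -b^4 - 12*b^3*u + b^3 - 47*b^2*u^2 + b^2*u - 72*b*u^3 - 22*b*u^2 - 36*u^4 - 40*u^3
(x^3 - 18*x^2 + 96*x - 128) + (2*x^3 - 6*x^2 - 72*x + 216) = 3*x^3 - 24*x^2 + 24*x + 88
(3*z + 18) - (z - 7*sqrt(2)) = 2*z + 7*sqrt(2) + 18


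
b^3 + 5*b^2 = b^2*(b + 5)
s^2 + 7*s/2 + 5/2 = (s + 1)*(s + 5/2)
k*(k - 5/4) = k^2 - 5*k/4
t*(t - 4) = t^2 - 4*t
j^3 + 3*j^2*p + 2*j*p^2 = j*(j + p)*(j + 2*p)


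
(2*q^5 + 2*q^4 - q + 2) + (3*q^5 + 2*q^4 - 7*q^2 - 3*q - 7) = 5*q^5 + 4*q^4 - 7*q^2 - 4*q - 5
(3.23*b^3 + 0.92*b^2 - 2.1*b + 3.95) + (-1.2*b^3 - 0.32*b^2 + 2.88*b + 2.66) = 2.03*b^3 + 0.6*b^2 + 0.78*b + 6.61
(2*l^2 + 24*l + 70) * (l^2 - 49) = 2*l^4 + 24*l^3 - 28*l^2 - 1176*l - 3430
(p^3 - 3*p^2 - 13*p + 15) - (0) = p^3 - 3*p^2 - 13*p + 15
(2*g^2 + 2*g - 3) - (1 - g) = 2*g^2 + 3*g - 4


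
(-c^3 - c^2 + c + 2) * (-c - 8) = c^4 + 9*c^3 + 7*c^2 - 10*c - 16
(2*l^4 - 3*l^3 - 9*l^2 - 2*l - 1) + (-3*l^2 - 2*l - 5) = 2*l^4 - 3*l^3 - 12*l^2 - 4*l - 6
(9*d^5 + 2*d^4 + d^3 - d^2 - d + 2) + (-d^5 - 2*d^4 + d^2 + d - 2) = 8*d^5 + d^3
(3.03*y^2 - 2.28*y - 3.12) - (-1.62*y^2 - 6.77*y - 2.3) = 4.65*y^2 + 4.49*y - 0.82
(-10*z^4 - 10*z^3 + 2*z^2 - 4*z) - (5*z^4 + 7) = -15*z^4 - 10*z^3 + 2*z^2 - 4*z - 7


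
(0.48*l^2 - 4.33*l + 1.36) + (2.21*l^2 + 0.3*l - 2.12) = 2.69*l^2 - 4.03*l - 0.76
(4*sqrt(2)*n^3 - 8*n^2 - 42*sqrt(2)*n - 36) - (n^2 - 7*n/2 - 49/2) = 4*sqrt(2)*n^3 - 9*n^2 - 42*sqrt(2)*n + 7*n/2 - 23/2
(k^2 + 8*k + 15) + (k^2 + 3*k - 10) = 2*k^2 + 11*k + 5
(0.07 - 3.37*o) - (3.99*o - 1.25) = 1.32 - 7.36*o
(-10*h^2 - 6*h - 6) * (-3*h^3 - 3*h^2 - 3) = 30*h^5 + 48*h^4 + 36*h^3 + 48*h^2 + 18*h + 18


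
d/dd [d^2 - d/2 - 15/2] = 2*d - 1/2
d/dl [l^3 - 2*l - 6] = 3*l^2 - 2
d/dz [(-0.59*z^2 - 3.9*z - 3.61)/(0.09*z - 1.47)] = (-0.0531*z^2 + 1.7346*z + 6.0579)/(0.0081*z^2 - 0.2646*z + 2.1609)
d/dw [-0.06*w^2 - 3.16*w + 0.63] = -0.12*w - 3.16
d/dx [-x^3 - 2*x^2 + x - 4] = -3*x^2 - 4*x + 1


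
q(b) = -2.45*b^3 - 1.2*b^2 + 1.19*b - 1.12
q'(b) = -7.35*b^2 - 2.4*b + 1.19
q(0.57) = -1.29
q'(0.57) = -2.57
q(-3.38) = 75.75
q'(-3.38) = -74.67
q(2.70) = -54.88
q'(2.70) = -58.87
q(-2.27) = 18.65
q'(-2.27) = -31.24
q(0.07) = -1.04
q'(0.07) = 0.99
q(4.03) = -176.17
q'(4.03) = -127.85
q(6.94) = -869.58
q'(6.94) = -369.47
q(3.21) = -90.70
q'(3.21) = -82.25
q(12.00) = -4393.24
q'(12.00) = -1086.01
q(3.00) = -74.50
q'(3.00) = -72.16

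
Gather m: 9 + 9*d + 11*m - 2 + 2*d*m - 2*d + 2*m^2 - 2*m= 7*d + 2*m^2 + m*(2*d + 9) + 7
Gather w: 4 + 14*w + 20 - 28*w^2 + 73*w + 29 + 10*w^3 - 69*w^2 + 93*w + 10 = 10*w^3 - 97*w^2 + 180*w + 63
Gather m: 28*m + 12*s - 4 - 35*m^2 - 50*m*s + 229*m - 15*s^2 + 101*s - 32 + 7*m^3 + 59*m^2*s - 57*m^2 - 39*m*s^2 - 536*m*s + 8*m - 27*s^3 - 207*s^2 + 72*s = 7*m^3 + m^2*(59*s - 92) + m*(-39*s^2 - 586*s + 265) - 27*s^3 - 222*s^2 + 185*s - 36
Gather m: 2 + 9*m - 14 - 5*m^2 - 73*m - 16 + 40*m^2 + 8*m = 35*m^2 - 56*m - 28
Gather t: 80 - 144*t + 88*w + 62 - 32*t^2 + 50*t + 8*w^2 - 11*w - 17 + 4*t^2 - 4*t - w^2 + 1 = -28*t^2 - 98*t + 7*w^2 + 77*w + 126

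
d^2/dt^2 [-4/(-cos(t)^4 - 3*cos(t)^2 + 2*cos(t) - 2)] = 8*(4*(2*cos(t)^3 + 3*cos(t) - 1)^2*sin(t)^2 + (8*sin(t)^4 - 16*sin(t)^2 - cos(t) + 5)*(cos(t)^4 + 3*cos(t)^2 - 2*cos(t) + 2))/(cos(t)^4 + 3*cos(t)^2 - 2*cos(t) + 2)^3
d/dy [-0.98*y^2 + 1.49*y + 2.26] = 1.49 - 1.96*y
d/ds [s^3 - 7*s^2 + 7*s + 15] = 3*s^2 - 14*s + 7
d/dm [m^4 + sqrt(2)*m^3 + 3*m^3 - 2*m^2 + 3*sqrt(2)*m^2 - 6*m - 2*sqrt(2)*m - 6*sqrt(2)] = 4*m^3 + 3*sqrt(2)*m^2 + 9*m^2 - 4*m + 6*sqrt(2)*m - 6 - 2*sqrt(2)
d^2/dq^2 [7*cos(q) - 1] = -7*cos(q)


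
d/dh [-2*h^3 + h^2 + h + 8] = -6*h^2 + 2*h + 1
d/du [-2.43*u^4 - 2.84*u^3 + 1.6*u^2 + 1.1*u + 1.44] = -9.72*u^3 - 8.52*u^2 + 3.2*u + 1.1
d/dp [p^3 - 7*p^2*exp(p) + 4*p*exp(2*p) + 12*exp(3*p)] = -7*p^2*exp(p) + 3*p^2 + 8*p*exp(2*p) - 14*p*exp(p) + 36*exp(3*p) + 4*exp(2*p)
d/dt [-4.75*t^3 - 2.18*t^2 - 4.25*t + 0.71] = -14.25*t^2 - 4.36*t - 4.25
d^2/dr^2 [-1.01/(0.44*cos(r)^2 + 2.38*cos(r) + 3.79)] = (0.782144*(1 - cos(r)^2)^2 + 3.173016*cos(r)^3 - 0.624988000000001*cos(r)^2 - 15.456434*cos(r) - 8.85568)/(0.44*cos(r)^2 + 2.38*cos(r) + 3.79)^3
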